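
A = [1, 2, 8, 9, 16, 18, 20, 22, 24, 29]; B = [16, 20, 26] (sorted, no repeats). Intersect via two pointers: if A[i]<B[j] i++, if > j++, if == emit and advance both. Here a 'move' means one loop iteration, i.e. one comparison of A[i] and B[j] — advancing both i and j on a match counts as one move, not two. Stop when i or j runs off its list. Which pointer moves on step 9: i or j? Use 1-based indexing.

i

[i=1,j=1] 1<16 → i++
[i=2,j=1] 2<16 → i++
[i=3,j=1] 8<16 → i++
[i=4,j=1] 9<16 → i++
[i=5,j=1] 16==16 emit → i++,j++
[i=6,j=2] 18<20 → i++
[i=7,j=2] 20==20 emit → i++,j++
[i=8,j=3] 22<26 → i++
[i=9,j=3] 24<26 → i++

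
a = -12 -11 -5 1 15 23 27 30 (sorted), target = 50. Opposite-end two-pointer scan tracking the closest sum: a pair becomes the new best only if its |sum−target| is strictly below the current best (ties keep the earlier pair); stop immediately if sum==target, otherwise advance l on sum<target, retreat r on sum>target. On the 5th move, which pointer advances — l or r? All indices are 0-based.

l=0 r=7: -12+30=18 d=32 *, l++
l=1 r=7: -11+30=19 d=31 *, l++
l=2 r=7: -5+30=25 d=25 *, l++
l=3 r=7: 1+30=31 d=19 *, l++
l=4 r=7: 15+30=45 d=5 *, l++

l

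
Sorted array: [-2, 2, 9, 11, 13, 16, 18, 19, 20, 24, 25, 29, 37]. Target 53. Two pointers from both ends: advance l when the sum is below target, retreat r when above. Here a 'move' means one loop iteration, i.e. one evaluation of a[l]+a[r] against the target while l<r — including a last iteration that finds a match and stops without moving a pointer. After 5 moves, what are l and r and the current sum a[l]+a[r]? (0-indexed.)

l=5, r=12, sum=53

[0,12] -2+37=35 <53 → l++
[1,12] 2+37=39 <53 → l++
[2,12] 9+37=46 <53 → l++
[3,12] 11+37=48 <53 → l++
[4,12] 13+37=50 <53 → l++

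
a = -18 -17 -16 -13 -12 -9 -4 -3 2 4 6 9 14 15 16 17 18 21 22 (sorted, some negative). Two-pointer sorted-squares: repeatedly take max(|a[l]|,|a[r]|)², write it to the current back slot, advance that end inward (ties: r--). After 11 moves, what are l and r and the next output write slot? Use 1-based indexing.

l=5, r=12, next write slot=8

[1,19] |-18|<=|22| out[19]=484 → r--
[1,18] |-18|<=|21| out[18]=441 → r--
[1,17] |-18|<=|18| out[17]=324 → r--
[1,16] |-18|>|17| out[16]=324 → l++
[2,16] |-17|<=|17| out[15]=289 → r--
[2,15] |-17|>|16| out[14]=289 → l++
[3,15] |-16|<=|16| out[13]=256 → r--
[3,14] |-16|>|15| out[12]=256 → l++
[4,14] |-13|<=|15| out[11]=225 → r--
[4,13] |-13|<=|14| out[10]=196 → r--
[4,12] |-13|>|9| out[9]=169 → l++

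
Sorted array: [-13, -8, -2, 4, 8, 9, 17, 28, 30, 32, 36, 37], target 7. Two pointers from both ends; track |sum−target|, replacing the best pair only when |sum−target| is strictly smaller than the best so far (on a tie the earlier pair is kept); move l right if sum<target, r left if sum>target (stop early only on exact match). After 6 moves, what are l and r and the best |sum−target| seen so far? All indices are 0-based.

[0,11] -13+37=24 d=17 * → r--
[0,10] -13+36=23 d=16 * → r--
[0,9] -13+32=19 d=12 * → r--
[0,8] -13+30=17 d=10 * → r--
[0,7] -13+28=15 d=8 * → r--
[0,6] -13+17=4 d=3 * → l++

l=1, r=6, best |Δ|=3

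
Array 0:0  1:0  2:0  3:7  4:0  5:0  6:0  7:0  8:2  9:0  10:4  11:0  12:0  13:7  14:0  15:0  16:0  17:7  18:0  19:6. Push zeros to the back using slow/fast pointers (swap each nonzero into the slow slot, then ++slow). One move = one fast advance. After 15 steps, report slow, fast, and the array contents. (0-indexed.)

(s=0,f=0) a[fast]=0 → fast++
(s=0,f=1) a[fast]=0 → fast++
(s=0,f=2) a[fast]=0 → fast++
(s=0,f=3) a[fast]=7≠0 swap→a[0]=7 → slow++,fast++
(s=1,f=4) a[fast]=0 → fast++
(s=1,f=5) a[fast]=0 → fast++
(s=1,f=6) a[fast]=0 → fast++
(s=1,f=7) a[fast]=0 → fast++
(s=1,f=8) a[fast]=2≠0 swap→a[1]=2 → slow++,fast++
(s=2,f=9) a[fast]=0 → fast++
(s=2,f=10) a[fast]=4≠0 swap→a[2]=4 → slow++,fast++
(s=3,f=11) a[fast]=0 → fast++
(s=3,f=12) a[fast]=0 → fast++
(s=3,f=13) a[fast]=7≠0 swap→a[3]=7 → slow++,fast++
(s=4,f=14) a[fast]=0 → fast++

slow=4, fast=15, a=[7, 2, 4, 7, 0, 0, 0, 0, 0, 0, 0, 0, 0, 0, 0, 0, 0, 7, 0, 6]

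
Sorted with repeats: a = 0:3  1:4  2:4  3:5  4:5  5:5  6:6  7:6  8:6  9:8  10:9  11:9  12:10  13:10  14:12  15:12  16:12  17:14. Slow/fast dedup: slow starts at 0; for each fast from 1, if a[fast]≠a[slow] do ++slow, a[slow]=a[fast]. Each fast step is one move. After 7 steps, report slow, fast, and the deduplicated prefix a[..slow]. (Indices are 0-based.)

slow=3, fast=8, prefix=[3, 4, 5, 6]

slow=0 fast=1: a[fast]=4≠a[slow]=3 write a[1]=4, slow++,fast++
slow=1 fast=2: a[fast]=4=a[slow] dup, fast++
slow=1 fast=3: a[fast]=5≠a[slow]=4 write a[2]=5, slow++,fast++
slow=2 fast=4: a[fast]=5=a[slow] dup, fast++
slow=2 fast=5: a[fast]=5=a[slow] dup, fast++
slow=2 fast=6: a[fast]=6≠a[slow]=5 write a[3]=6, slow++,fast++
slow=3 fast=7: a[fast]=6=a[slow] dup, fast++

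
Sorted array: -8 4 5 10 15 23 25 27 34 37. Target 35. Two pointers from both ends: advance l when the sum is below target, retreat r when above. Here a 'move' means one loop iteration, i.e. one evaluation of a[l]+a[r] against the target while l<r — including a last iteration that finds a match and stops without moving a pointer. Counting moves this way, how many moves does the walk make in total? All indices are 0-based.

7 moves

[0,9] -8+37=29 <35 → l++
[1,9] 4+37=41 >35 → r--
[1,8] 4+34=38 >35 → r--
[1,7] 4+27=31 <35 → l++
[2,7] 5+27=32 <35 → l++
[3,7] 10+27=37 >35 → r--
[3,6] 10+25=35 → found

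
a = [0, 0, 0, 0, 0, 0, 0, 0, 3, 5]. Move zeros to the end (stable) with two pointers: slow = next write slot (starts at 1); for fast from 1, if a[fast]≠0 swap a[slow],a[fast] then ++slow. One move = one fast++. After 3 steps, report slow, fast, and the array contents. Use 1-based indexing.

slow=1, fast=4, a=[0, 0, 0, 0, 0, 0, 0, 0, 3, 5]

(s=1,f=1) a[fast]=0 → fast++
(s=1,f=2) a[fast]=0 → fast++
(s=1,f=3) a[fast]=0 → fast++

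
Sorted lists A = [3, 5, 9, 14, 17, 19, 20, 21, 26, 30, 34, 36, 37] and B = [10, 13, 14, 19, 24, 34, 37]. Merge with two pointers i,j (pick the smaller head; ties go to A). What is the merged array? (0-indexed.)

[i=0,j=0] A[i]=3<=B[j]=10 take 3 → i++
[i=1,j=0] A[i]=5<=B[j]=10 take 5 → i++
[i=2,j=0] A[i]=9<=B[j]=10 take 9 → i++
[i=3,j=0] A[i]=14>B[j]=10 take 10 → j++
[i=3,j=1] A[i]=14>B[j]=13 take 13 → j++
[i=3,j=2] A[i]=14<=B[j]=14 take 14 → i++
[i=4,j=2] A[i]=17>B[j]=14 take 14 → j++
[i=4,j=3] A[i]=17<=B[j]=19 take 17 → i++
[i=5,j=3] A[i]=19<=B[j]=19 take 19 → i++
[i=6,j=3] A[i]=20>B[j]=19 take 19 → j++
[i=6,j=4] A[i]=20<=B[j]=24 take 20 → i++
[i=7,j=4] A[i]=21<=B[j]=24 take 21 → i++
[i=8,j=4] A[i]=26>B[j]=24 take 24 → j++
[i=8,j=5] A[i]=26<=B[j]=34 take 26 → i++
[i=9,j=5] A[i]=30<=B[j]=34 take 30 → i++
[i=10,j=5] A[i]=34<=B[j]=34 take 34 → i++
[i=11,j=5] A[i]=36>B[j]=34 take 34 → j++
[i=11,j=6] A[i]=36<=B[j]=37 take 36 → i++
[i=12,j=6] A[i]=37<=B[j]=37 take 37 → i++
[i=13,j=6] A done, take B[j]=37 → j++

[3, 5, 9, 10, 13, 14, 14, 17, 19, 19, 20, 21, 24, 26, 30, 34, 34, 36, 37, 37]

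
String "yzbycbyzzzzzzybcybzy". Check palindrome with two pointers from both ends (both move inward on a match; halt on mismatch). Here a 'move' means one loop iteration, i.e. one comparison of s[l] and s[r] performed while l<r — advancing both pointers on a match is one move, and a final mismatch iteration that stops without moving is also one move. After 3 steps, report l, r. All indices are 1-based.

l=4, r=17

[1,20] 'y'=='y' → l++,r--
[2,19] 'z'=='z' → l++,r--
[3,18] 'b'=='b' → l++,r--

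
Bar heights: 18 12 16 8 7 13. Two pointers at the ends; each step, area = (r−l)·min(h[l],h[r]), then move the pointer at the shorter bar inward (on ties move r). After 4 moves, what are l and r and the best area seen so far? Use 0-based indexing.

l=0, r=1, best area=65

l=0 r=5: min(18,13)*5=65 best=65 *, r--
l=0 r=4: min(18,7)*4=28 best=65, r--
l=0 r=3: min(18,8)*3=24 best=65, r--
l=0 r=2: min(18,16)*2=32 best=65, r--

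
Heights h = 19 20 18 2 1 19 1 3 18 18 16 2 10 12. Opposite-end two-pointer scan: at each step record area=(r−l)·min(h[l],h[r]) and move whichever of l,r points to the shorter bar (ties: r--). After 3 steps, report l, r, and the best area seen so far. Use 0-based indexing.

l=0, r=10, best area=156

l=0 r=13: min(19,12)*13=156 best=156 *, r--
l=0 r=12: min(19,10)*12=120 best=156, r--
l=0 r=11: min(19,2)*11=22 best=156, r--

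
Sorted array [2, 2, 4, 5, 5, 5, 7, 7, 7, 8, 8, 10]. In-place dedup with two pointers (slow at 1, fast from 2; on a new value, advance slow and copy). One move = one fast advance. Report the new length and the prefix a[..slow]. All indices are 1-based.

length 6; prefix = [2, 4, 5, 7, 8, 10]

(s=1,f=2) a[fast]=2=a[slow] dup → fast++
(s=1,f=3) a[fast]=4≠a[slow]=2 write a[2]=4 → slow++,fast++
(s=2,f=4) a[fast]=5≠a[slow]=4 write a[3]=5 → slow++,fast++
(s=3,f=5) a[fast]=5=a[slow] dup → fast++
(s=3,f=6) a[fast]=5=a[slow] dup → fast++
(s=3,f=7) a[fast]=7≠a[slow]=5 write a[4]=7 → slow++,fast++
(s=4,f=8) a[fast]=7=a[slow] dup → fast++
(s=4,f=9) a[fast]=7=a[slow] dup → fast++
(s=4,f=10) a[fast]=8≠a[slow]=7 write a[5]=8 → slow++,fast++
(s=5,f=11) a[fast]=8=a[slow] dup → fast++
(s=5,f=12) a[fast]=10≠a[slow]=8 write a[6]=10 → slow++,fast++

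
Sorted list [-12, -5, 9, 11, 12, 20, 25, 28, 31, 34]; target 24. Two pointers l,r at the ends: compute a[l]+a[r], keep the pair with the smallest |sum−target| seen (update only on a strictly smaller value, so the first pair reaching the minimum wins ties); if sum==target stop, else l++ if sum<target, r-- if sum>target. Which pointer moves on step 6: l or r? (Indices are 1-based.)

l=1 r=10: -12+34=22 d=2 *, l++
l=2 r=10: -5+34=29 d=5, r--
l=2 r=9: -5+31=26 d=2, r--
l=2 r=8: -5+28=23 d=1 *, l++
l=3 r=8: 9+28=37 d=13, r--
l=3 r=7: 9+25=34 d=10, r--

r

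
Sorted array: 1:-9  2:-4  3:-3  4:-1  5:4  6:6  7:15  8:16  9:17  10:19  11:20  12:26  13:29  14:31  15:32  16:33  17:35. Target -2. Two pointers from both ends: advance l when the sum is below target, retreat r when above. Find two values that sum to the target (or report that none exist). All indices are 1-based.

no pair

l=1 r=17: -9+35=26 >-2, r--
l=1 r=16: -9+33=24 >-2, r--
l=1 r=15: -9+32=23 >-2, r--
l=1 r=14: -9+31=22 >-2, r--
l=1 r=13: -9+29=20 >-2, r--
l=1 r=12: -9+26=17 >-2, r--
l=1 r=11: -9+20=11 >-2, r--
l=1 r=10: -9+19=10 >-2, r--
l=1 r=9: -9+17=8 >-2, r--
l=1 r=8: -9+16=7 >-2, r--
l=1 r=7: -9+15=6 >-2, r--
l=1 r=6: -9+6=-3 <-2, l++
l=2 r=6: -4+6=2 >-2, r--
l=2 r=5: -4+4=0 >-2, r--
l=2 r=4: -4+-1=-5 <-2, l++
l=3 r=4: -3+-1=-4 <-2, l++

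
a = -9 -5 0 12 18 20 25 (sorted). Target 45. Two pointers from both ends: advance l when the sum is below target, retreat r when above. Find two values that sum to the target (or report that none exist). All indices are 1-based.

l=1 r=7: -9+25=16 <45, l++
l=2 r=7: -5+25=20 <45, l++
l=3 r=7: 0+25=25 <45, l++
l=4 r=7: 12+25=37 <45, l++
l=5 r=7: 18+25=43 <45, l++
l=6 r=7: 20+25=45, found

(20, 25)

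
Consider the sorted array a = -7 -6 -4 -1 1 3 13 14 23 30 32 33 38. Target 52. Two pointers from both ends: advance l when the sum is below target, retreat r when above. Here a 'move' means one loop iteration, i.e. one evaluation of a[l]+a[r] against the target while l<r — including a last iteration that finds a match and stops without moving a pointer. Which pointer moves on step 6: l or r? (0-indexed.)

l=0 r=12: -7+38=31 <52, l++
l=1 r=12: -6+38=32 <52, l++
l=2 r=12: -4+38=34 <52, l++
l=3 r=12: -1+38=37 <52, l++
l=4 r=12: 1+38=39 <52, l++
l=5 r=12: 3+38=41 <52, l++

l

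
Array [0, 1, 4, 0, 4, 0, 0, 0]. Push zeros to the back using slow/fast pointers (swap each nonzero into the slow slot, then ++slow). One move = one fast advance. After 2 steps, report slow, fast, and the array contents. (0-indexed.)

slow=0 fast=0: a[fast]=0, fast++
slow=0 fast=1: a[fast]=1≠0 swap→a[0]=1, slow++,fast++

slow=1, fast=2, a=[1, 0, 4, 0, 4, 0, 0, 0]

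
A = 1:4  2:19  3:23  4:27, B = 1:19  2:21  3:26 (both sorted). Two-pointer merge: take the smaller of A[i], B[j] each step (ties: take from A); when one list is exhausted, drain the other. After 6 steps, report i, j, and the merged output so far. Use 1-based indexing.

i=1 j=1: A[i]=4<=B[j]=19 take 4, i++
i=2 j=1: A[i]=19<=B[j]=19 take 19, i++
i=3 j=1: A[i]=23>B[j]=19 take 19, j++
i=3 j=2: A[i]=23>B[j]=21 take 21, j++
i=3 j=3: A[i]=23<=B[j]=26 take 23, i++
i=4 j=3: A[i]=27>B[j]=26 take 26, j++

i=4, j=4, merged so far=[4, 19, 19, 21, 23, 26]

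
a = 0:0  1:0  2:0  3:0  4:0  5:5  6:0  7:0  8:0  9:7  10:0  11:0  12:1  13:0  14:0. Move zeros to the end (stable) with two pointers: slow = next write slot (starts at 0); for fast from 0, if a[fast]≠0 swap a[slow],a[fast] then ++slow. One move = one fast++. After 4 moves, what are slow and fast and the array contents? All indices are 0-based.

slow=0 fast=0: a[fast]=0, fast++
slow=0 fast=1: a[fast]=0, fast++
slow=0 fast=2: a[fast]=0, fast++
slow=0 fast=3: a[fast]=0, fast++

slow=0, fast=4, a=[0, 0, 0, 0, 0, 5, 0, 0, 0, 7, 0, 0, 1, 0, 0]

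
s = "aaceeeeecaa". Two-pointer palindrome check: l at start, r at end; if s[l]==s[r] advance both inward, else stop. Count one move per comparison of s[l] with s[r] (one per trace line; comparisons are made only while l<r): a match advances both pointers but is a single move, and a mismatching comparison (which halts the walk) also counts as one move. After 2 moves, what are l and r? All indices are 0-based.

l=0 r=10: 'a'=='a', l++,r--
l=1 r=9: 'a'=='a', l++,r--

l=2, r=8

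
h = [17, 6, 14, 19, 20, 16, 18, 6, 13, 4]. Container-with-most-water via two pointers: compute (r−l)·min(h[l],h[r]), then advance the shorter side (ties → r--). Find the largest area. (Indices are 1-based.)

max area = 104

l=1 r=10: min(17,4)*9=36 best=36 *, r--
l=1 r=9: min(17,13)*8=104 best=104 *, r--
l=1 r=8: min(17,6)*7=42 best=104, r--
l=1 r=7: min(17,18)*6=102 best=104, l++
l=2 r=7: min(6,18)*5=30 best=104, l++
l=3 r=7: min(14,18)*4=56 best=104, l++
l=4 r=7: min(19,18)*3=54 best=104, r--
l=4 r=6: min(19,16)*2=32 best=104, r--
l=4 r=5: min(19,20)*1=19 best=104, l++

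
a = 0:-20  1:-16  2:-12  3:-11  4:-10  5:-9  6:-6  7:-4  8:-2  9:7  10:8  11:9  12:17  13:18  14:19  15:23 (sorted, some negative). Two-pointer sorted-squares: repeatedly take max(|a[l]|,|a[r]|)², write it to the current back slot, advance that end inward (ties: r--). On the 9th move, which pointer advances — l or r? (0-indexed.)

l=0 r=15: |-20|<=|23| out[15]=529, r--
l=0 r=14: |-20|>|19| out[14]=400, l++
l=1 r=14: |-16|<=|19| out[13]=361, r--
l=1 r=13: |-16|<=|18| out[12]=324, r--
l=1 r=12: |-16|<=|17| out[11]=289, r--
l=1 r=11: |-16|>|9| out[10]=256, l++
l=2 r=11: |-12|>|9| out[9]=144, l++
l=3 r=11: |-11|>|9| out[8]=121, l++
l=4 r=11: |-10|>|9| out[7]=100, l++

l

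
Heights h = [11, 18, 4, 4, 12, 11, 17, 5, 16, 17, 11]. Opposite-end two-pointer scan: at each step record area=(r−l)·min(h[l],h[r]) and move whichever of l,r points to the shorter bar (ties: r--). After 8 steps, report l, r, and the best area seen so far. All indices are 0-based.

l=1, r=3, best area=136

l=0 r=10: min(11,11)*10=110 best=110 *, r--
l=0 r=9: min(11,17)*9=99 best=110, l++
l=1 r=9: min(18,17)*8=136 best=136 *, r--
l=1 r=8: min(18,16)*7=112 best=136, r--
l=1 r=7: min(18,5)*6=30 best=136, r--
l=1 r=6: min(18,17)*5=85 best=136, r--
l=1 r=5: min(18,11)*4=44 best=136, r--
l=1 r=4: min(18,12)*3=36 best=136, r--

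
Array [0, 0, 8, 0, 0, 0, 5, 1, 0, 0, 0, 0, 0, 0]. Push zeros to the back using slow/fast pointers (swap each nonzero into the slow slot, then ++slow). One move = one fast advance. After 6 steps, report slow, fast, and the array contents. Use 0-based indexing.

slow=0 fast=0: a[fast]=0, fast++
slow=0 fast=1: a[fast]=0, fast++
slow=0 fast=2: a[fast]=8≠0 swap→a[0]=8, slow++,fast++
slow=1 fast=3: a[fast]=0, fast++
slow=1 fast=4: a[fast]=0, fast++
slow=1 fast=5: a[fast]=0, fast++

slow=1, fast=6, a=[8, 0, 0, 0, 0, 0, 5, 1, 0, 0, 0, 0, 0, 0]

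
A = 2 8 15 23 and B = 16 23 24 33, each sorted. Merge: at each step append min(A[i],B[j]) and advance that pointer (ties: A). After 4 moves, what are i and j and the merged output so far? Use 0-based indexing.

[i=0,j=0] A[i]=2<=B[j]=16 take 2 → i++
[i=1,j=0] A[i]=8<=B[j]=16 take 8 → i++
[i=2,j=0] A[i]=15<=B[j]=16 take 15 → i++
[i=3,j=0] A[i]=23>B[j]=16 take 16 → j++

i=3, j=1, merged so far=[2, 8, 15, 16]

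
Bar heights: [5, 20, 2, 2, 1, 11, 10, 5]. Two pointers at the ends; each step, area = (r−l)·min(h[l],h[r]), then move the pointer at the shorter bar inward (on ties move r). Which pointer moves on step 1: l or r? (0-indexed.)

r

l=0 r=7: min(5,5)*7=35 best=35 *, r--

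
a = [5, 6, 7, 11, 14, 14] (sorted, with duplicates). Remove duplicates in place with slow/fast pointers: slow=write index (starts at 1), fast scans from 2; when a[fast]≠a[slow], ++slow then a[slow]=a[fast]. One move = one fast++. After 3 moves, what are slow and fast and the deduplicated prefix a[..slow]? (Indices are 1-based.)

slow=1 fast=2: a[fast]=6≠a[slow]=5 write a[2]=6, slow++,fast++
slow=2 fast=3: a[fast]=7≠a[slow]=6 write a[3]=7, slow++,fast++
slow=3 fast=4: a[fast]=11≠a[slow]=7 write a[4]=11, slow++,fast++

slow=4, fast=5, prefix=[5, 6, 7, 11]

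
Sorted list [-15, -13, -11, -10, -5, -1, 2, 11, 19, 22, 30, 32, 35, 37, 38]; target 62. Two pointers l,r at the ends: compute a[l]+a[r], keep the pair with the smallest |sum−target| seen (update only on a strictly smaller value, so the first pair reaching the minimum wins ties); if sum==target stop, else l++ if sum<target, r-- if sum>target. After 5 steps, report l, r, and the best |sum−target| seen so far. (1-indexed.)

l=6, r=15, best |Δ|=29

[1,15] -15+38=23 d=39 * → l++
[2,15] -13+38=25 d=37 * → l++
[3,15] -11+38=27 d=35 * → l++
[4,15] -10+38=28 d=34 * → l++
[5,15] -5+38=33 d=29 * → l++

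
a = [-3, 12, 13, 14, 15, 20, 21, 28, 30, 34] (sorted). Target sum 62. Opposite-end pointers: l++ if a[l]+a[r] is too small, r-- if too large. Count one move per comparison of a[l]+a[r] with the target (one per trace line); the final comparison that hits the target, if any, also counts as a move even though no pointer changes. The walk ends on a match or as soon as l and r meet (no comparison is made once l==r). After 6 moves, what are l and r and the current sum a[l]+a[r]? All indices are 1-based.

l=1 r=10: -3+34=31 <62, l++
l=2 r=10: 12+34=46 <62, l++
l=3 r=10: 13+34=47 <62, l++
l=4 r=10: 14+34=48 <62, l++
l=5 r=10: 15+34=49 <62, l++
l=6 r=10: 20+34=54 <62, l++

l=7, r=10, sum=55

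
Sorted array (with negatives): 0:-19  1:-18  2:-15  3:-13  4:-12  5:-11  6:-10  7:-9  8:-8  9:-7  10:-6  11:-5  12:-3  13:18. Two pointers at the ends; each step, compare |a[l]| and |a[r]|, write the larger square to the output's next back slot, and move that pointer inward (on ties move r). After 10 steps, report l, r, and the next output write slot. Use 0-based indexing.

l=9, r=12, next write slot=3

l=0 r=13: |-19|>|18| out[13]=361, l++
l=1 r=13: |-18|<=|18| out[12]=324, r--
l=1 r=12: |-18|>|-3| out[11]=324, l++
l=2 r=12: |-15|>|-3| out[10]=225, l++
l=3 r=12: |-13|>|-3| out[9]=169, l++
l=4 r=12: |-12|>|-3| out[8]=144, l++
l=5 r=12: |-11|>|-3| out[7]=121, l++
l=6 r=12: |-10|>|-3| out[6]=100, l++
l=7 r=12: |-9|>|-3| out[5]=81, l++
l=8 r=12: |-8|>|-3| out[4]=64, l++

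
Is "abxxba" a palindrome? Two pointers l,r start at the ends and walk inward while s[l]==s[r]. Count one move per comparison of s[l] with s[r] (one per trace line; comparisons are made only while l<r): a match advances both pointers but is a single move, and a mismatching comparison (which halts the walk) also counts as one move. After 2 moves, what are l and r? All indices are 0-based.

[0,5] 'a'=='a' → l++,r--
[1,4] 'b'=='b' → l++,r--

l=2, r=3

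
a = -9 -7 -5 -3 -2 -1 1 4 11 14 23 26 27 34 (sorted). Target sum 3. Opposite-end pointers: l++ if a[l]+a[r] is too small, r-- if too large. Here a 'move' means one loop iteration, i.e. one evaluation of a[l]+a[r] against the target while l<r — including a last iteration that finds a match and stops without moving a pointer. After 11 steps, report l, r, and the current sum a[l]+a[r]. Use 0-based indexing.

l=5, r=7, sum=3

l=0 r=13: -9+34=25 >3, r--
l=0 r=12: -9+27=18 >3, r--
l=0 r=11: -9+26=17 >3, r--
l=0 r=10: -9+23=14 >3, r--
l=0 r=9: -9+14=5 >3, r--
l=0 r=8: -9+11=2 <3, l++
l=1 r=8: -7+11=4 >3, r--
l=1 r=7: -7+4=-3 <3, l++
l=2 r=7: -5+4=-1 <3, l++
l=3 r=7: -3+4=1 <3, l++
l=4 r=7: -2+4=2 <3, l++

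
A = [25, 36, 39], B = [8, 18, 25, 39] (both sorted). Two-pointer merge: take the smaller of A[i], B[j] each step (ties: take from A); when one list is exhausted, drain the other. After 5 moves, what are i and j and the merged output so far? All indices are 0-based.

[i=0,j=0] A[i]=25>B[j]=8 take 8 → j++
[i=0,j=1] A[i]=25>B[j]=18 take 18 → j++
[i=0,j=2] A[i]=25<=B[j]=25 take 25 → i++
[i=1,j=2] A[i]=36>B[j]=25 take 25 → j++
[i=1,j=3] A[i]=36<=B[j]=39 take 36 → i++

i=2, j=3, merged so far=[8, 18, 25, 25, 36]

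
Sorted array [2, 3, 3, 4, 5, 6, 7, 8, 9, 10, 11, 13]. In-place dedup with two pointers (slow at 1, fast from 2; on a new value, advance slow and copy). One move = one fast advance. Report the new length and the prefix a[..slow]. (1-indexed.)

length 11; prefix = [2, 3, 4, 5, 6, 7, 8, 9, 10, 11, 13]

(s=1,f=2) a[fast]=3≠a[slow]=2 write a[2]=3 → slow++,fast++
(s=2,f=3) a[fast]=3=a[slow] dup → fast++
(s=2,f=4) a[fast]=4≠a[slow]=3 write a[3]=4 → slow++,fast++
(s=3,f=5) a[fast]=5≠a[slow]=4 write a[4]=5 → slow++,fast++
(s=4,f=6) a[fast]=6≠a[slow]=5 write a[5]=6 → slow++,fast++
(s=5,f=7) a[fast]=7≠a[slow]=6 write a[6]=7 → slow++,fast++
(s=6,f=8) a[fast]=8≠a[slow]=7 write a[7]=8 → slow++,fast++
(s=7,f=9) a[fast]=9≠a[slow]=8 write a[8]=9 → slow++,fast++
(s=8,f=10) a[fast]=10≠a[slow]=9 write a[9]=10 → slow++,fast++
(s=9,f=11) a[fast]=11≠a[slow]=10 write a[10]=11 → slow++,fast++
(s=10,f=12) a[fast]=13≠a[slow]=11 write a[11]=13 → slow++,fast++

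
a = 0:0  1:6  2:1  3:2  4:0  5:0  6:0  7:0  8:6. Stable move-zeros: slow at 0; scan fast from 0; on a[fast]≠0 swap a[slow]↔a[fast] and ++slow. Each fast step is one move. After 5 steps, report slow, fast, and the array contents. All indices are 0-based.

slow=3, fast=5, a=[6, 1, 2, 0, 0, 0, 0, 0, 6]

slow=0 fast=0: a[fast]=0, fast++
slow=0 fast=1: a[fast]=6≠0 swap→a[0]=6, slow++,fast++
slow=1 fast=2: a[fast]=1≠0 swap→a[1]=1, slow++,fast++
slow=2 fast=3: a[fast]=2≠0 swap→a[2]=2, slow++,fast++
slow=3 fast=4: a[fast]=0, fast++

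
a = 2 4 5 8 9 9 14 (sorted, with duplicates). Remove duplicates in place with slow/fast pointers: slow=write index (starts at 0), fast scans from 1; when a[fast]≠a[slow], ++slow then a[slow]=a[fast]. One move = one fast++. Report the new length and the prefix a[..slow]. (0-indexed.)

slow=0 fast=1: a[fast]=4≠a[slow]=2 write a[1]=4, slow++,fast++
slow=1 fast=2: a[fast]=5≠a[slow]=4 write a[2]=5, slow++,fast++
slow=2 fast=3: a[fast]=8≠a[slow]=5 write a[3]=8, slow++,fast++
slow=3 fast=4: a[fast]=9≠a[slow]=8 write a[4]=9, slow++,fast++
slow=4 fast=5: a[fast]=9=a[slow] dup, fast++
slow=4 fast=6: a[fast]=14≠a[slow]=9 write a[5]=14, slow++,fast++

length 6; prefix = [2, 4, 5, 8, 9, 14]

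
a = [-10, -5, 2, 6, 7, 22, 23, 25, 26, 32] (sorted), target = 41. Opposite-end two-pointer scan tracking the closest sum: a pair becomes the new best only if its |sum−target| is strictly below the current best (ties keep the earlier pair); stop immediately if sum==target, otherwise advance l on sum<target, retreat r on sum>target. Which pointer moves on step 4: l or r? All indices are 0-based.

l

l=0 r=9: -10+32=22 d=19 *, l++
l=1 r=9: -5+32=27 d=14 *, l++
l=2 r=9: 2+32=34 d=7 *, l++
l=3 r=9: 6+32=38 d=3 *, l++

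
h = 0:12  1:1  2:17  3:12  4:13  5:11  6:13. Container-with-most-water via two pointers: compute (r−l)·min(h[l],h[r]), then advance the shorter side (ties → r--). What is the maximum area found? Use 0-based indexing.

l=0 r=6: min(12,13)*6=72 best=72 *, l++
l=1 r=6: min(1,13)*5=5 best=72, l++
l=2 r=6: min(17,13)*4=52 best=72, r--
l=2 r=5: min(17,11)*3=33 best=72, r--
l=2 r=4: min(17,13)*2=26 best=72, r--
l=2 r=3: min(17,12)*1=12 best=72, r--

max area = 72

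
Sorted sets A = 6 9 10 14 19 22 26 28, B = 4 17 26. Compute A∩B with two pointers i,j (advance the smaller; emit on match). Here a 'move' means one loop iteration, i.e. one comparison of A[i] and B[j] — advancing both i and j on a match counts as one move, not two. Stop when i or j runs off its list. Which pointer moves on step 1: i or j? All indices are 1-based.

i=1 j=1: 6>4, j++

j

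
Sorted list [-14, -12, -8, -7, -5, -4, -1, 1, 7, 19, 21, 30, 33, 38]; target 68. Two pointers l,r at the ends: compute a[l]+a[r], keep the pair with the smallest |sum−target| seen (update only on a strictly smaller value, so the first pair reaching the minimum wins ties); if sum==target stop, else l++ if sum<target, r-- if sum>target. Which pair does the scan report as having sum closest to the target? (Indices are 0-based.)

pair (30, 38) with sum 68 (|Δ|=0)

[0,13] -14+38=24 d=44 * → l++
[1,13] -12+38=26 d=42 * → l++
[2,13] -8+38=30 d=38 * → l++
[3,13] -7+38=31 d=37 * → l++
[4,13] -5+38=33 d=35 * → l++
[5,13] -4+38=34 d=34 * → l++
[6,13] -1+38=37 d=31 * → l++
[7,13] 1+38=39 d=29 * → l++
[8,13] 7+38=45 d=23 * → l++
[9,13] 19+38=57 d=11 * → l++
[10,13] 21+38=59 d=9 * → l++
[11,13] 30+38=68 d=0 * → stop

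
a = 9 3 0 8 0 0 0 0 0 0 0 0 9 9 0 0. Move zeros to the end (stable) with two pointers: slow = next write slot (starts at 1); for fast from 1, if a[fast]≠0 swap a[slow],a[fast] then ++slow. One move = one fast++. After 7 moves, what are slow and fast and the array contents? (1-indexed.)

(s=1,f=1) a[fast]=9≠0 swap→a[1]=9 → slow++,fast++
(s=2,f=2) a[fast]=3≠0 swap→a[2]=3 → slow++,fast++
(s=3,f=3) a[fast]=0 → fast++
(s=3,f=4) a[fast]=8≠0 swap→a[3]=8 → slow++,fast++
(s=4,f=5) a[fast]=0 → fast++
(s=4,f=6) a[fast]=0 → fast++
(s=4,f=7) a[fast]=0 → fast++

slow=4, fast=8, a=[9, 3, 8, 0, 0, 0, 0, 0, 0, 0, 0, 0, 9, 9, 0, 0]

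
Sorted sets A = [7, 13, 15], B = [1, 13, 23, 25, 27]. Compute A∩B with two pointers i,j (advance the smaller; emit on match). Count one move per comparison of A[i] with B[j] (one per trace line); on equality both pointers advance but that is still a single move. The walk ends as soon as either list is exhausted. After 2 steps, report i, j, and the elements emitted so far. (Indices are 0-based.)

i=1, j=1, emitted=[]

i=0 j=0: 7>1, j++
i=0 j=1: 7<13, i++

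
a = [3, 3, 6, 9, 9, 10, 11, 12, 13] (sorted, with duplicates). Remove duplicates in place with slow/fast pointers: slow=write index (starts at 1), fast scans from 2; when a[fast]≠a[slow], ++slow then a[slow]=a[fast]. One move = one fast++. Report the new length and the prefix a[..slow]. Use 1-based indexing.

(s=1,f=2) a[fast]=3=a[slow] dup → fast++
(s=1,f=3) a[fast]=6≠a[slow]=3 write a[2]=6 → slow++,fast++
(s=2,f=4) a[fast]=9≠a[slow]=6 write a[3]=9 → slow++,fast++
(s=3,f=5) a[fast]=9=a[slow] dup → fast++
(s=3,f=6) a[fast]=10≠a[slow]=9 write a[4]=10 → slow++,fast++
(s=4,f=7) a[fast]=11≠a[slow]=10 write a[5]=11 → slow++,fast++
(s=5,f=8) a[fast]=12≠a[slow]=11 write a[6]=12 → slow++,fast++
(s=6,f=9) a[fast]=13≠a[slow]=12 write a[7]=13 → slow++,fast++

length 7; prefix = [3, 6, 9, 10, 11, 12, 13]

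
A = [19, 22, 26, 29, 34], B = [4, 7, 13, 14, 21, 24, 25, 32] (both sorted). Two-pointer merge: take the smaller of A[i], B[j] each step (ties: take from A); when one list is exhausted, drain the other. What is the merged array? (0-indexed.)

[4, 7, 13, 14, 19, 21, 22, 24, 25, 26, 29, 32, 34]

i=0 j=0: A[i]=19>B[j]=4 take 4, j++
i=0 j=1: A[i]=19>B[j]=7 take 7, j++
i=0 j=2: A[i]=19>B[j]=13 take 13, j++
i=0 j=3: A[i]=19>B[j]=14 take 14, j++
i=0 j=4: A[i]=19<=B[j]=21 take 19, i++
i=1 j=4: A[i]=22>B[j]=21 take 21, j++
i=1 j=5: A[i]=22<=B[j]=24 take 22, i++
i=2 j=5: A[i]=26>B[j]=24 take 24, j++
i=2 j=6: A[i]=26>B[j]=25 take 25, j++
i=2 j=7: A[i]=26<=B[j]=32 take 26, i++
i=3 j=7: A[i]=29<=B[j]=32 take 29, i++
i=4 j=7: A[i]=34>B[j]=32 take 32, j++
i=4 j=8: B done, take A[i]=34, i++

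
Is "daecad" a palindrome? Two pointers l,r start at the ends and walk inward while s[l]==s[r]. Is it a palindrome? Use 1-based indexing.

[1,6] 'd'=='d' → l++,r--
[2,5] 'a'=='a' → l++,r--
[3,4] 'e'!='c' → stop

not a palindrome (mismatch at 3,4)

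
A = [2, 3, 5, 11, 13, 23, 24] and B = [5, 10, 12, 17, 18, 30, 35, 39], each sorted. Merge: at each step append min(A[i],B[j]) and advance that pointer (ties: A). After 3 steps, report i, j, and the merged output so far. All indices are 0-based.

[i=0,j=0] A[i]=2<=B[j]=5 take 2 → i++
[i=1,j=0] A[i]=3<=B[j]=5 take 3 → i++
[i=2,j=0] A[i]=5<=B[j]=5 take 5 → i++

i=3, j=0, merged so far=[2, 3, 5]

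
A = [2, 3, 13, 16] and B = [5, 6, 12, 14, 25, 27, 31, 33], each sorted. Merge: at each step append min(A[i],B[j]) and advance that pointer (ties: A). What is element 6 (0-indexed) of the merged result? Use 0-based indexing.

merged[6] = 14

i=0 j=0: A[i]=2<=B[j]=5 take 2, i++
i=1 j=0: A[i]=3<=B[j]=5 take 3, i++
i=2 j=0: A[i]=13>B[j]=5 take 5, j++
i=2 j=1: A[i]=13>B[j]=6 take 6, j++
i=2 j=2: A[i]=13>B[j]=12 take 12, j++
i=2 j=3: A[i]=13<=B[j]=14 take 13, i++
i=3 j=3: A[i]=16>B[j]=14 take 14, j++
i=3 j=4: A[i]=16<=B[j]=25 take 16, i++
i=4 j=4: A done, take B[j]=25, j++
i=4 j=5: A done, take B[j]=27, j++
i=4 j=6: A done, take B[j]=31, j++
i=4 j=7: A done, take B[j]=33, j++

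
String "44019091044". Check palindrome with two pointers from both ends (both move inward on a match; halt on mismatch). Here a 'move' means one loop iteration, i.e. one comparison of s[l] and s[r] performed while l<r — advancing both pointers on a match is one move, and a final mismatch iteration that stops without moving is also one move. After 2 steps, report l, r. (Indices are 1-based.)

[1,11] '4'=='4' → l++,r--
[2,10] '4'=='4' → l++,r--

l=3, r=9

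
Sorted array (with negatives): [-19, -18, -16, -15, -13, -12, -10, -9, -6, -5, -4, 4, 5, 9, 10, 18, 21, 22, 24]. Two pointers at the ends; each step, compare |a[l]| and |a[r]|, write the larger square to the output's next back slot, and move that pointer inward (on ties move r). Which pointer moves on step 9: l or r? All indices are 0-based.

[0,18] |-19|<=|24| out[18]=576 → r--
[0,17] |-19|<=|22| out[17]=484 → r--
[0,16] |-19|<=|21| out[16]=441 → r--
[0,15] |-19|>|18| out[15]=361 → l++
[1,15] |-18|<=|18| out[14]=324 → r--
[1,14] |-18|>|10| out[13]=324 → l++
[2,14] |-16|>|10| out[12]=256 → l++
[3,14] |-15|>|10| out[11]=225 → l++
[4,14] |-13|>|10| out[10]=169 → l++

l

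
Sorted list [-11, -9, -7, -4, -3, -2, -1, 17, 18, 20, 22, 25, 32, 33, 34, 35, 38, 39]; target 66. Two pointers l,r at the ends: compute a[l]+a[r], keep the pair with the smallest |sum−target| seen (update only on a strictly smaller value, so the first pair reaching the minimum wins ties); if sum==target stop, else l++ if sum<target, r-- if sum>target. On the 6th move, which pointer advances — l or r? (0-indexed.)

l=0 r=17: -11+39=28 d=38 *, l++
l=1 r=17: -9+39=30 d=36 *, l++
l=2 r=17: -7+39=32 d=34 *, l++
l=3 r=17: -4+39=35 d=31 *, l++
l=4 r=17: -3+39=36 d=30 *, l++
l=5 r=17: -2+39=37 d=29 *, l++

l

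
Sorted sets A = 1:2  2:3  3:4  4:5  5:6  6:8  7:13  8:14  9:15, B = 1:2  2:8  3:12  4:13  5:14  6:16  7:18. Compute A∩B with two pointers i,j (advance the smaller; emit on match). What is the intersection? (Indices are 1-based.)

intersection = [2, 8, 13, 14]

[i=1,j=1] 2==2 emit → i++,j++
[i=2,j=2] 3<8 → i++
[i=3,j=2] 4<8 → i++
[i=4,j=2] 5<8 → i++
[i=5,j=2] 6<8 → i++
[i=6,j=2] 8==8 emit → i++,j++
[i=7,j=3] 13>12 → j++
[i=7,j=4] 13==13 emit → i++,j++
[i=8,j=5] 14==14 emit → i++,j++
[i=9,j=6] 15<16 → i++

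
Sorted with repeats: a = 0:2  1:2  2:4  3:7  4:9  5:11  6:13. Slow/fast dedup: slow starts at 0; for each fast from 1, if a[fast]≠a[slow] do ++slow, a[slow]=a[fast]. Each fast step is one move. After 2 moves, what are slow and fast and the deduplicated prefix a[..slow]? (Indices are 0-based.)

slow=1, fast=3, prefix=[2, 4]

slow=0 fast=1: a[fast]=2=a[slow] dup, fast++
slow=0 fast=2: a[fast]=4≠a[slow]=2 write a[1]=4, slow++,fast++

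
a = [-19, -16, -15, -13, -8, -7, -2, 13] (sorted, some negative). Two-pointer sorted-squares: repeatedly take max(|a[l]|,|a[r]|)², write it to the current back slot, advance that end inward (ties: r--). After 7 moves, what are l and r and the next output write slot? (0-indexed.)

[0,7] |-19|>|13| out[7]=361 → l++
[1,7] |-16|>|13| out[6]=256 → l++
[2,7] |-15|>|13| out[5]=225 → l++
[3,7] |-13|<=|13| out[4]=169 → r--
[3,6] |-13|>|-2| out[3]=169 → l++
[4,6] |-8|>|-2| out[2]=64 → l++
[5,6] |-7|>|-2| out[1]=49 → l++

l=6, r=6, next write slot=0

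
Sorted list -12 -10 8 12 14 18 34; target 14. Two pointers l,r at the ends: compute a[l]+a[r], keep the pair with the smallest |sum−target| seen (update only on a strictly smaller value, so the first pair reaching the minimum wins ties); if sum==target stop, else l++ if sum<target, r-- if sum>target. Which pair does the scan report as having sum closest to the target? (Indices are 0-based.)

pair (-10, 18) with sum 8 (|Δ|=6)

l=0 r=6: -12+34=22 d=8 *, r--
l=0 r=5: -12+18=6 d=8, l++
l=1 r=5: -10+18=8 d=6 *, l++
l=2 r=5: 8+18=26 d=12, r--
l=2 r=4: 8+14=22 d=8, r--
l=2 r=3: 8+12=20 d=6, r--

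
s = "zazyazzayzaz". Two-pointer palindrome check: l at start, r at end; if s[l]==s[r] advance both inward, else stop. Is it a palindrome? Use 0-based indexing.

palindrome

l=0 r=11: 'z'=='z', l++,r--
l=1 r=10: 'a'=='a', l++,r--
l=2 r=9: 'z'=='z', l++,r--
l=3 r=8: 'y'=='y', l++,r--
l=4 r=7: 'a'=='a', l++,r--
l=5 r=6: 'z'=='z', l++,r--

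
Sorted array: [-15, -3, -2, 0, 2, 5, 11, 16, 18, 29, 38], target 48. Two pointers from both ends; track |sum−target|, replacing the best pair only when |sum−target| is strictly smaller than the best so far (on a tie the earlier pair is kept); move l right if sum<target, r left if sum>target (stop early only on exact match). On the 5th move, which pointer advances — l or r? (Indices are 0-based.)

l=0 r=10: -15+38=23 d=25 *, l++
l=1 r=10: -3+38=35 d=13 *, l++
l=2 r=10: -2+38=36 d=12 *, l++
l=3 r=10: 0+38=38 d=10 *, l++
l=4 r=10: 2+38=40 d=8 *, l++

l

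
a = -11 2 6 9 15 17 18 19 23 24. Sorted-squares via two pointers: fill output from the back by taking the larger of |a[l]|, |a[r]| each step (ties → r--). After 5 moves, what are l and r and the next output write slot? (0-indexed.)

l=0 r=9: |-11|<=|24| out[9]=576, r--
l=0 r=8: |-11|<=|23| out[8]=529, r--
l=0 r=7: |-11|<=|19| out[7]=361, r--
l=0 r=6: |-11|<=|18| out[6]=324, r--
l=0 r=5: |-11|<=|17| out[5]=289, r--

l=0, r=4, next write slot=4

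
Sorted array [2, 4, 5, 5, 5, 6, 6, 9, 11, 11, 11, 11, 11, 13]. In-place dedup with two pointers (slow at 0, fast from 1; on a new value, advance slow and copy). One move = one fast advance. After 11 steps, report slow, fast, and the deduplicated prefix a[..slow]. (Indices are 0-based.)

slow=0 fast=1: a[fast]=4≠a[slow]=2 write a[1]=4, slow++,fast++
slow=1 fast=2: a[fast]=5≠a[slow]=4 write a[2]=5, slow++,fast++
slow=2 fast=3: a[fast]=5=a[slow] dup, fast++
slow=2 fast=4: a[fast]=5=a[slow] dup, fast++
slow=2 fast=5: a[fast]=6≠a[slow]=5 write a[3]=6, slow++,fast++
slow=3 fast=6: a[fast]=6=a[slow] dup, fast++
slow=3 fast=7: a[fast]=9≠a[slow]=6 write a[4]=9, slow++,fast++
slow=4 fast=8: a[fast]=11≠a[slow]=9 write a[5]=11, slow++,fast++
slow=5 fast=9: a[fast]=11=a[slow] dup, fast++
slow=5 fast=10: a[fast]=11=a[slow] dup, fast++
slow=5 fast=11: a[fast]=11=a[slow] dup, fast++

slow=5, fast=12, prefix=[2, 4, 5, 6, 9, 11]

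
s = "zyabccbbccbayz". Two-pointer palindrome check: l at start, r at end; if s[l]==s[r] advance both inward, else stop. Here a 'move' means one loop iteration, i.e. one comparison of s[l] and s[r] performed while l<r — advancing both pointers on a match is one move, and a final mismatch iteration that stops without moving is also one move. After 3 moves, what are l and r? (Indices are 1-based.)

l=4, r=11

l=1 r=14: 'z'=='z', l++,r--
l=2 r=13: 'y'=='y', l++,r--
l=3 r=12: 'a'=='a', l++,r--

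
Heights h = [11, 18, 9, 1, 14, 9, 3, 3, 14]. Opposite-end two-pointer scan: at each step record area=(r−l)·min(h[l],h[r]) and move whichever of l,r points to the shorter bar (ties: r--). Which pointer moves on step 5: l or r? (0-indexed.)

r

l=0 r=8: min(11,14)*8=88 best=88 *, l++
l=1 r=8: min(18,14)*7=98 best=98 *, r--
l=1 r=7: min(18,3)*6=18 best=98, r--
l=1 r=6: min(18,3)*5=15 best=98, r--
l=1 r=5: min(18,9)*4=36 best=98, r--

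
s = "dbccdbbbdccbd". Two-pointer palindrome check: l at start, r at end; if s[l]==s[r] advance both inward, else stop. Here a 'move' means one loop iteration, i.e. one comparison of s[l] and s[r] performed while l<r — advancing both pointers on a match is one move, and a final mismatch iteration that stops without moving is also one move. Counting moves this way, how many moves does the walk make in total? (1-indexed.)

[1,13] 'd'=='d' → l++,r--
[2,12] 'b'=='b' → l++,r--
[3,11] 'c'=='c' → l++,r--
[4,10] 'c'=='c' → l++,r--
[5,9] 'd'=='d' → l++,r--
[6,8] 'b'=='b' → l++,r--

6 moves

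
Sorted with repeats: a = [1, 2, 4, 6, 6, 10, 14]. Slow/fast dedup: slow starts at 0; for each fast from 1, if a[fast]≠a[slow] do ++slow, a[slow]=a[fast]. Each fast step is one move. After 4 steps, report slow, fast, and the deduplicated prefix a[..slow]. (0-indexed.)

slow=0 fast=1: a[fast]=2≠a[slow]=1 write a[1]=2, slow++,fast++
slow=1 fast=2: a[fast]=4≠a[slow]=2 write a[2]=4, slow++,fast++
slow=2 fast=3: a[fast]=6≠a[slow]=4 write a[3]=6, slow++,fast++
slow=3 fast=4: a[fast]=6=a[slow] dup, fast++

slow=3, fast=5, prefix=[1, 2, 4, 6]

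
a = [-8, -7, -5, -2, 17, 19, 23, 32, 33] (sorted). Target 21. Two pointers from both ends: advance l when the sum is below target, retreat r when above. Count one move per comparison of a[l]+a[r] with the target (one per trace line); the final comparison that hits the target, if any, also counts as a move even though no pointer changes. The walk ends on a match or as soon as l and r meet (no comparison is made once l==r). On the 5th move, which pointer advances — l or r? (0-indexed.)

l=0 r=8: -8+33=25 >21, r--
l=0 r=7: -8+32=24 >21, r--
l=0 r=6: -8+23=15 <21, l++
l=1 r=6: -7+23=16 <21, l++
l=2 r=6: -5+23=18 <21, l++

l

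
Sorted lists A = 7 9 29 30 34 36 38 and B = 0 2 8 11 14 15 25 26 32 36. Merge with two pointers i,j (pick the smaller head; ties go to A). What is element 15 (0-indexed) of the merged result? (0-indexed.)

merged[15] = 36

[i=0,j=0] A[i]=7>B[j]=0 take 0 → j++
[i=0,j=1] A[i]=7>B[j]=2 take 2 → j++
[i=0,j=2] A[i]=7<=B[j]=8 take 7 → i++
[i=1,j=2] A[i]=9>B[j]=8 take 8 → j++
[i=1,j=3] A[i]=9<=B[j]=11 take 9 → i++
[i=2,j=3] A[i]=29>B[j]=11 take 11 → j++
[i=2,j=4] A[i]=29>B[j]=14 take 14 → j++
[i=2,j=5] A[i]=29>B[j]=15 take 15 → j++
[i=2,j=6] A[i]=29>B[j]=25 take 25 → j++
[i=2,j=7] A[i]=29>B[j]=26 take 26 → j++
[i=2,j=8] A[i]=29<=B[j]=32 take 29 → i++
[i=3,j=8] A[i]=30<=B[j]=32 take 30 → i++
[i=4,j=8] A[i]=34>B[j]=32 take 32 → j++
[i=4,j=9] A[i]=34<=B[j]=36 take 34 → i++
[i=5,j=9] A[i]=36<=B[j]=36 take 36 → i++
[i=6,j=9] A[i]=38>B[j]=36 take 36 → j++
[i=6,j=10] B done, take A[i]=38 → i++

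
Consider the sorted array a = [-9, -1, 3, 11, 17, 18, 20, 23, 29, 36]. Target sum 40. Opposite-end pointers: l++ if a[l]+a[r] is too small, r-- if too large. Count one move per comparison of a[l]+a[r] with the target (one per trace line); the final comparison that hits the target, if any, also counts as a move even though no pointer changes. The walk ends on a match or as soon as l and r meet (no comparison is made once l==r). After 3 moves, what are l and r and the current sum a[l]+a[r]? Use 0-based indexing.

l=3, r=9, sum=47

[0,9] -9+36=27 <40 → l++
[1,9] -1+36=35 <40 → l++
[2,9] 3+36=39 <40 → l++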